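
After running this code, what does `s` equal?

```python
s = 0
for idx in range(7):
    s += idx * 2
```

Let's trace through this code step by step.

Initialize: s = 0
Entering loop: for idx in range(7):

After execution: s = 42
42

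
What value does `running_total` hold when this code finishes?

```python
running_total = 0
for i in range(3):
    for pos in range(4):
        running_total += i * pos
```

Let's trace through this code step by step.

Initialize: running_total = 0
Entering loop: for i in range(3):

After execution: running_total = 18
18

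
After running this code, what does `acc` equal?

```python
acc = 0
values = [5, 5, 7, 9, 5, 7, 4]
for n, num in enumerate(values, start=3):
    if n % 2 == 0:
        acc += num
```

Let's trace through this code step by step.

Initialize: acc = 0
Initialize: values = [5, 5, 7, 9, 5, 7, 4]
Entering loop: for n, num in enumerate(values, start=3):

After execution: acc = 21
21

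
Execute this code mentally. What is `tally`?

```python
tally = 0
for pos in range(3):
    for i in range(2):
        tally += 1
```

Let's trace through this code step by step.

Initialize: tally = 0
Entering loop: for pos in range(3):

After execution: tally = 6
6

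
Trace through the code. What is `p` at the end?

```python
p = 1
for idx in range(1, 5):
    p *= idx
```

Let's trace through this code step by step.

Initialize: p = 1
Entering loop: for idx in range(1, 5):

After execution: p = 24
24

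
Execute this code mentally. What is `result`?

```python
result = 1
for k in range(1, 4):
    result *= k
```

Let's trace through this code step by step.

Initialize: result = 1
Entering loop: for k in range(1, 4):

After execution: result = 6
6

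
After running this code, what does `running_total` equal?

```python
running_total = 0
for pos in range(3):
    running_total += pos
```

Let's trace through this code step by step.

Initialize: running_total = 0
Entering loop: for pos in range(3):

After execution: running_total = 3
3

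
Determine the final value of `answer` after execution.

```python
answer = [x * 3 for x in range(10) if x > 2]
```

Let's trace through this code step by step.

Initialize: answer = [x * 3 for x in range(10) if x > 2]

After execution: answer = [9, 12, 15, 18, 21, 24, 27]
[9, 12, 15, 18, 21, 24, 27]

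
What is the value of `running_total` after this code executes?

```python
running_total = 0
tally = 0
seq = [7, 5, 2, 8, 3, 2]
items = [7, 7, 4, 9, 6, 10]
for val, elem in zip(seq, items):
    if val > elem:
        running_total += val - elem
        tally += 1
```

Let's trace through this code step by step.

Initialize: running_total = 0
Initialize: tally = 0
Initialize: seq = [7, 5, 2, 8, 3, 2]
Initialize: items = [7, 7, 4, 9, 6, 10]
Entering loop: for val, elem in zip(seq, items):

After execution: running_total = 0
0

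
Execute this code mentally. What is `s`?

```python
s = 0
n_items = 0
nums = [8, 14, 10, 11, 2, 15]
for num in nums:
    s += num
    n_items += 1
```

Let's trace through this code step by step.

Initialize: s = 0
Initialize: n_items = 0
Initialize: nums = [8, 14, 10, 11, 2, 15]
Entering loop: for num in nums:

After execution: s = 60
60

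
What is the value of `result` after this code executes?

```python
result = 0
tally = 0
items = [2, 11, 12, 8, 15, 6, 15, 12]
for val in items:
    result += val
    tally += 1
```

Let's trace through this code step by step.

Initialize: result = 0
Initialize: tally = 0
Initialize: items = [2, 11, 12, 8, 15, 6, 15, 12]
Entering loop: for val in items:

After execution: result = 81
81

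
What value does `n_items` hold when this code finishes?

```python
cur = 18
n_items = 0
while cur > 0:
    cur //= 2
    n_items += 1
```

Let's trace through this code step by step.

Initialize: cur = 18
Initialize: n_items = 0
Entering loop: while cur > 0:

After execution: n_items = 5
5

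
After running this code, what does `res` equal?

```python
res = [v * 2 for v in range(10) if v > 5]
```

Let's trace through this code step by step.

Initialize: res = [v * 2 for v in range(10) if v > 5]

After execution: res = [12, 14, 16, 18]
[12, 14, 16, 18]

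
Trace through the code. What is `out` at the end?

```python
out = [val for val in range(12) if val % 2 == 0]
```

Let's trace through this code step by step.

Initialize: out = [val for val in range(12) if val % 2 == 0]

After execution: out = [0, 2, 4, 6, 8, 10]
[0, 2, 4, 6, 8, 10]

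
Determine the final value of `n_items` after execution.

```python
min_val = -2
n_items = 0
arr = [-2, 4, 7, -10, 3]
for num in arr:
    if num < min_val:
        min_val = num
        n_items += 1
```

Let's trace through this code step by step.

Initialize: min_val = -2
Initialize: n_items = 0
Initialize: arr = [-2, 4, 7, -10, 3]
Entering loop: for num in arr:

After execution: n_items = 1
1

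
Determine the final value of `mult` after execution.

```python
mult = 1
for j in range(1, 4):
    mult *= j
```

Let's trace through this code step by step.

Initialize: mult = 1
Entering loop: for j in range(1, 4):

After execution: mult = 6
6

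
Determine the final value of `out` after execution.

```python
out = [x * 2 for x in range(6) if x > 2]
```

Let's trace through this code step by step.

Initialize: out = [x * 2 for x in range(6) if x > 2]

After execution: out = [6, 8, 10]
[6, 8, 10]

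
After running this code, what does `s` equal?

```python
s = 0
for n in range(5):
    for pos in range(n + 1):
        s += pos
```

Let's trace through this code step by step.

Initialize: s = 0
Entering loop: for n in range(5):

After execution: s = 20
20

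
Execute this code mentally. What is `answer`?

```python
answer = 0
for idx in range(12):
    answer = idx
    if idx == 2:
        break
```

Let's trace through this code step by step.

Initialize: answer = 0
Entering loop: for idx in range(12):

After execution: answer = 2
2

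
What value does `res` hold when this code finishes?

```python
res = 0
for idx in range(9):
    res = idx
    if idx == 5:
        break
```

Let's trace through this code step by step.

Initialize: res = 0
Entering loop: for idx in range(9):

After execution: res = 5
5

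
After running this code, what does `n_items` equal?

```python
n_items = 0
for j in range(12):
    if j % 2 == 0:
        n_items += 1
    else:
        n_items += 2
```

Let's trace through this code step by step.

Initialize: n_items = 0
Entering loop: for j in range(12):

After execution: n_items = 18
18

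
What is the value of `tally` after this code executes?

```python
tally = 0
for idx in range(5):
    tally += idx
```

Let's trace through this code step by step.

Initialize: tally = 0
Entering loop: for idx in range(5):

After execution: tally = 10
10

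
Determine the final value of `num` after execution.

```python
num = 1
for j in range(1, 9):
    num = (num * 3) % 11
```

Let's trace through this code step by step.

Initialize: num = 1
Entering loop: for j in range(1, 9):

After execution: num = 5
5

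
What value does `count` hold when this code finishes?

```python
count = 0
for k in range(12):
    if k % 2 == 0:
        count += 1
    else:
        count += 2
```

Let's trace through this code step by step.

Initialize: count = 0
Entering loop: for k in range(12):

After execution: count = 18
18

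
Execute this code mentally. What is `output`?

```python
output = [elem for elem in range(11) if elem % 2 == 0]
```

Let's trace through this code step by step.

Initialize: output = [elem for elem in range(11) if elem % 2 == 0]

After execution: output = [0, 2, 4, 6, 8, 10]
[0, 2, 4, 6, 8, 10]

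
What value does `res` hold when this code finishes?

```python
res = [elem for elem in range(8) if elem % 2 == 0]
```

Let's trace through this code step by step.

Initialize: res = [elem for elem in range(8) if elem % 2 == 0]

After execution: res = [0, 2, 4, 6]
[0, 2, 4, 6]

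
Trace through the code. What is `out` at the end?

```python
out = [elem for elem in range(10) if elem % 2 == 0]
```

Let's trace through this code step by step.

Initialize: out = [elem for elem in range(10) if elem % 2 == 0]

After execution: out = [0, 2, 4, 6, 8]
[0, 2, 4, 6, 8]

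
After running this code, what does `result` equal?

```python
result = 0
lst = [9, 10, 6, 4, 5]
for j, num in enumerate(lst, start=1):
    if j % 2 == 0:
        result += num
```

Let's trace through this code step by step.

Initialize: result = 0
Initialize: lst = [9, 10, 6, 4, 5]
Entering loop: for j, num in enumerate(lst, start=1):

After execution: result = 14
14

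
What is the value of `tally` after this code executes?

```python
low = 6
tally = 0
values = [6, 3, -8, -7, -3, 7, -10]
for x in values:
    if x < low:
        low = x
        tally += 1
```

Let's trace through this code step by step.

Initialize: low = 6
Initialize: tally = 0
Initialize: values = [6, 3, -8, -7, -3, 7, -10]
Entering loop: for x in values:

After execution: tally = 3
3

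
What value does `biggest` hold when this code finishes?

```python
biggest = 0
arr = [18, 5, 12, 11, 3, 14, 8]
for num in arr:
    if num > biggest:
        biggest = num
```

Let's trace through this code step by step.

Initialize: biggest = 0
Initialize: arr = [18, 5, 12, 11, 3, 14, 8]
Entering loop: for num in arr:

After execution: biggest = 18
18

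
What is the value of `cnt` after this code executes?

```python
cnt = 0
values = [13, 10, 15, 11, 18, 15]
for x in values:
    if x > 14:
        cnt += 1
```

Let's trace through this code step by step.

Initialize: cnt = 0
Initialize: values = [13, 10, 15, 11, 18, 15]
Entering loop: for x in values:

After execution: cnt = 3
3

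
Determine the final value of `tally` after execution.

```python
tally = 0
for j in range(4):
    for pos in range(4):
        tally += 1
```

Let's trace through this code step by step.

Initialize: tally = 0
Entering loop: for j in range(4):

After execution: tally = 16
16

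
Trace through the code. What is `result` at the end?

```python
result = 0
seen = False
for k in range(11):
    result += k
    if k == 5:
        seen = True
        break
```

Let's trace through this code step by step.

Initialize: result = 0
Initialize: seen = False
Entering loop: for k in range(11):

After execution: result = 15
15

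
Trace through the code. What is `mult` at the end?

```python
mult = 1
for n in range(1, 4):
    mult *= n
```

Let's trace through this code step by step.

Initialize: mult = 1
Entering loop: for n in range(1, 4):

After execution: mult = 6
6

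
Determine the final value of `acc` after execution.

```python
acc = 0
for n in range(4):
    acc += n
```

Let's trace through this code step by step.

Initialize: acc = 0
Entering loop: for n in range(4):

After execution: acc = 6
6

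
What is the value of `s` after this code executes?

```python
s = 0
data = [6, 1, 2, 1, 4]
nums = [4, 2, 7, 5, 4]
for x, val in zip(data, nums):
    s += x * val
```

Let's trace through this code step by step.

Initialize: s = 0
Initialize: data = [6, 1, 2, 1, 4]
Initialize: nums = [4, 2, 7, 5, 4]
Entering loop: for x, val in zip(data, nums):

After execution: s = 61
61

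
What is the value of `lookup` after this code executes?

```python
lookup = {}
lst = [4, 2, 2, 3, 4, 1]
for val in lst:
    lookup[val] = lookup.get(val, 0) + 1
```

Let's trace through this code step by step.

Initialize: lookup = {}
Initialize: lst = [4, 2, 2, 3, 4, 1]
Entering loop: for val in lst:

After execution: lookup = {4: 2, 2: 2, 3: 1, 1: 1}
{4: 2, 2: 2, 3: 1, 1: 1}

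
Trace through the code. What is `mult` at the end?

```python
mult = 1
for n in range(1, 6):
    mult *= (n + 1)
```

Let's trace through this code step by step.

Initialize: mult = 1
Entering loop: for n in range(1, 6):

After execution: mult = 720
720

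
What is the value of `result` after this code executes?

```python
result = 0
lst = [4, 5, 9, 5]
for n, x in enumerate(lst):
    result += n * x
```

Let's trace through this code step by step.

Initialize: result = 0
Initialize: lst = [4, 5, 9, 5]
Entering loop: for n, x in enumerate(lst):

After execution: result = 38
38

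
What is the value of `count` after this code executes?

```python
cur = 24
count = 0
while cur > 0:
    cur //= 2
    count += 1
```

Let's trace through this code step by step.

Initialize: cur = 24
Initialize: count = 0
Entering loop: while cur > 0:

After execution: count = 5
5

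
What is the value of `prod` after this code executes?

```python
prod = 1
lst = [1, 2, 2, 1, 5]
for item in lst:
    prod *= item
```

Let's trace through this code step by step.

Initialize: prod = 1
Initialize: lst = [1, 2, 2, 1, 5]
Entering loop: for item in lst:

After execution: prod = 20
20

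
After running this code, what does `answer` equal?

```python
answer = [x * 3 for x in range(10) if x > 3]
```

Let's trace through this code step by step.

Initialize: answer = [x * 3 for x in range(10) if x > 3]

After execution: answer = [12, 15, 18, 21, 24, 27]
[12, 15, 18, 21, 24, 27]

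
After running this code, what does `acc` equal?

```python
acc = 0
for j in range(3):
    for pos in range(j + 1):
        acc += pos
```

Let's trace through this code step by step.

Initialize: acc = 0
Entering loop: for j in range(3):

After execution: acc = 4
4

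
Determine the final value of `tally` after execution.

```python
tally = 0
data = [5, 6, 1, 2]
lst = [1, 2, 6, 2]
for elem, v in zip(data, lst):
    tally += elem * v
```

Let's trace through this code step by step.

Initialize: tally = 0
Initialize: data = [5, 6, 1, 2]
Initialize: lst = [1, 2, 6, 2]
Entering loop: for elem, v in zip(data, lst):

After execution: tally = 27
27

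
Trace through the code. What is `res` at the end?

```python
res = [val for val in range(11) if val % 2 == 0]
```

Let's trace through this code step by step.

Initialize: res = [val for val in range(11) if val % 2 == 0]

After execution: res = [0, 2, 4, 6, 8, 10]
[0, 2, 4, 6, 8, 10]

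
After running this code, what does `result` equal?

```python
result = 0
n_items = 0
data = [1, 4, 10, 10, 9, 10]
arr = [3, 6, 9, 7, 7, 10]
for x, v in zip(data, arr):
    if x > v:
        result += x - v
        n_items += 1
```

Let's trace through this code step by step.

Initialize: result = 0
Initialize: n_items = 0
Initialize: data = [1, 4, 10, 10, 9, 10]
Initialize: arr = [3, 6, 9, 7, 7, 10]
Entering loop: for x, v in zip(data, arr):

After execution: result = 6
6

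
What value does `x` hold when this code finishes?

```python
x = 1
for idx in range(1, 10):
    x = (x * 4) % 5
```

Let's trace through this code step by step.

Initialize: x = 1
Entering loop: for idx in range(1, 10):

After execution: x = 4
4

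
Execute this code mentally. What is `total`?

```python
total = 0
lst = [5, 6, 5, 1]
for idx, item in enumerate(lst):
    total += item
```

Let's trace through this code step by step.

Initialize: total = 0
Initialize: lst = [5, 6, 5, 1]
Entering loop: for idx, item in enumerate(lst):

After execution: total = 17
17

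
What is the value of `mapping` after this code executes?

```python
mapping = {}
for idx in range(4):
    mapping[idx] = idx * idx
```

Let's trace through this code step by step.

Initialize: mapping = {}
Entering loop: for idx in range(4):

After execution: mapping = {0: 0, 1: 1, 2: 4, 3: 9}
{0: 0, 1: 1, 2: 4, 3: 9}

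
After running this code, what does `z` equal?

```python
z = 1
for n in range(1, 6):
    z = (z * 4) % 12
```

Let's trace through this code step by step.

Initialize: z = 1
Entering loop: for n in range(1, 6):

After execution: z = 4
4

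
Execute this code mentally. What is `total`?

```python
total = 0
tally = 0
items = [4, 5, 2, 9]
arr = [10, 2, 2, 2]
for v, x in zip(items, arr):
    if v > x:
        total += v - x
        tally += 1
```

Let's trace through this code step by step.

Initialize: total = 0
Initialize: tally = 0
Initialize: items = [4, 5, 2, 9]
Initialize: arr = [10, 2, 2, 2]
Entering loop: for v, x in zip(items, arr):

After execution: total = 10
10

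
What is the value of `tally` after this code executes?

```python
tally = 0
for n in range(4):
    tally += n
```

Let's trace through this code step by step.

Initialize: tally = 0
Entering loop: for n in range(4):

After execution: tally = 6
6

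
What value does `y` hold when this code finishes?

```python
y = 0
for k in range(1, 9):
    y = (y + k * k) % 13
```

Let's trace through this code step by step.

Initialize: y = 0
Entering loop: for k in range(1, 9):

After execution: y = 9
9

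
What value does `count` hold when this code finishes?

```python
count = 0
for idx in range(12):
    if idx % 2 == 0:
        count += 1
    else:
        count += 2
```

Let's trace through this code step by step.

Initialize: count = 0
Entering loop: for idx in range(12):

After execution: count = 18
18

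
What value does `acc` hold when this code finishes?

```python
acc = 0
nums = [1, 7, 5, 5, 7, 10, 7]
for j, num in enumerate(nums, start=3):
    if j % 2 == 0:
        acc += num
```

Let's trace through this code step by step.

Initialize: acc = 0
Initialize: nums = [1, 7, 5, 5, 7, 10, 7]
Entering loop: for j, num in enumerate(nums, start=3):

After execution: acc = 22
22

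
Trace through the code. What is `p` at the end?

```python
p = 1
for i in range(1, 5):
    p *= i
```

Let's trace through this code step by step.

Initialize: p = 1
Entering loop: for i in range(1, 5):

After execution: p = 24
24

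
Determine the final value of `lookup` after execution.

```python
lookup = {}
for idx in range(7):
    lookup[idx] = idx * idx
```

Let's trace through this code step by step.

Initialize: lookup = {}
Entering loop: for idx in range(7):

After execution: lookup = {0: 0, 1: 1, 2: 4, 3: 9, 4: 16, 5: 25, 6: 36}
{0: 0, 1: 1, 2: 4, 3: 9, 4: 16, 5: 25, 6: 36}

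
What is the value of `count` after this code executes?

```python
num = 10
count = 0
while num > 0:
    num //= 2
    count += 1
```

Let's trace through this code step by step.

Initialize: num = 10
Initialize: count = 0
Entering loop: while num > 0:

After execution: count = 4
4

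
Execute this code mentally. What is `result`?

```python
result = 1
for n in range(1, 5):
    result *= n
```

Let's trace through this code step by step.

Initialize: result = 1
Entering loop: for n in range(1, 5):

After execution: result = 24
24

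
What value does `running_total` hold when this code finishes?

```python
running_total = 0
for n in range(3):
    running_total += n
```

Let's trace through this code step by step.

Initialize: running_total = 0
Entering loop: for n in range(3):

After execution: running_total = 3
3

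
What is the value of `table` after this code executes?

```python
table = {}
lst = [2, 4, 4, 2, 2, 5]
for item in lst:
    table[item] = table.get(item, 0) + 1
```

Let's trace through this code step by step.

Initialize: table = {}
Initialize: lst = [2, 4, 4, 2, 2, 5]
Entering loop: for item in lst:

After execution: table = {2: 3, 4: 2, 5: 1}
{2: 3, 4: 2, 5: 1}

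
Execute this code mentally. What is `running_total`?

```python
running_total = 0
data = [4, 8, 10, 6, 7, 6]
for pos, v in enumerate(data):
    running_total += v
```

Let's trace through this code step by step.

Initialize: running_total = 0
Initialize: data = [4, 8, 10, 6, 7, 6]
Entering loop: for pos, v in enumerate(data):

After execution: running_total = 41
41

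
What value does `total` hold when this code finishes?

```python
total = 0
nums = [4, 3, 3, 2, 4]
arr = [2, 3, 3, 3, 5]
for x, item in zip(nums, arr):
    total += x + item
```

Let's trace through this code step by step.

Initialize: total = 0
Initialize: nums = [4, 3, 3, 2, 4]
Initialize: arr = [2, 3, 3, 3, 5]
Entering loop: for x, item in zip(nums, arr):

After execution: total = 32
32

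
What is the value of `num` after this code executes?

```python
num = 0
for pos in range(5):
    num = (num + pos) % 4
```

Let's trace through this code step by step.

Initialize: num = 0
Entering loop: for pos in range(5):

After execution: num = 2
2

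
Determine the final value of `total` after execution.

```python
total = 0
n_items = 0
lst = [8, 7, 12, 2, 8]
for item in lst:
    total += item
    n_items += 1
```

Let's trace through this code step by step.

Initialize: total = 0
Initialize: n_items = 0
Initialize: lst = [8, 7, 12, 2, 8]
Entering loop: for item in lst:

After execution: total = 37
37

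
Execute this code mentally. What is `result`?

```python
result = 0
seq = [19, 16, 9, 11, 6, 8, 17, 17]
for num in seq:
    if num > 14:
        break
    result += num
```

Let's trace through this code step by step.

Initialize: result = 0
Initialize: seq = [19, 16, 9, 11, 6, 8, 17, 17]
Entering loop: for num in seq:

After execution: result = 0
0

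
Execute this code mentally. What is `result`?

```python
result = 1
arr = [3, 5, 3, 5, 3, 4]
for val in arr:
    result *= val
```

Let's trace through this code step by step.

Initialize: result = 1
Initialize: arr = [3, 5, 3, 5, 3, 4]
Entering loop: for val in arr:

After execution: result = 2700
2700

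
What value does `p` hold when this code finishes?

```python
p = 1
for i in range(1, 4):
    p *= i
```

Let's trace through this code step by step.

Initialize: p = 1
Entering loop: for i in range(1, 4):

After execution: p = 6
6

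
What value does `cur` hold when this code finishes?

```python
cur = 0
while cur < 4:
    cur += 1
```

Let's trace through this code step by step.

Initialize: cur = 0
Entering loop: while cur < 4:

After execution: cur = 4
4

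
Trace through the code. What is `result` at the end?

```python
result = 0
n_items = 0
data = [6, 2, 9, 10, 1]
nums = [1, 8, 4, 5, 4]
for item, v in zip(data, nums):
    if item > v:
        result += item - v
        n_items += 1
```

Let's trace through this code step by step.

Initialize: result = 0
Initialize: n_items = 0
Initialize: data = [6, 2, 9, 10, 1]
Initialize: nums = [1, 8, 4, 5, 4]
Entering loop: for item, v in zip(data, nums):

After execution: result = 15
15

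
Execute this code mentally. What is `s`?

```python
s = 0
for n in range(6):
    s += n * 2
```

Let's trace through this code step by step.

Initialize: s = 0
Entering loop: for n in range(6):

After execution: s = 30
30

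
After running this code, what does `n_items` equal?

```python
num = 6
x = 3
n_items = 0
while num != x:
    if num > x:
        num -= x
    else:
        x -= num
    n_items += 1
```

Let's trace through this code step by step.

Initialize: num = 6
Initialize: x = 3
Initialize: n_items = 0
Entering loop: while num != x:

After execution: n_items = 1
1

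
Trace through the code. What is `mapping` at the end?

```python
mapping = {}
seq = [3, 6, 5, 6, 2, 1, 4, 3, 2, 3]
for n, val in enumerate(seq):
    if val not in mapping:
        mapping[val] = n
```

Let's trace through this code step by step.

Initialize: mapping = {}
Initialize: seq = [3, 6, 5, 6, 2, 1, 4, 3, 2, 3]
Entering loop: for n, val in enumerate(seq):

After execution: mapping = {3: 0, 6: 1, 5: 2, 2: 4, 1: 5, 4: 6}
{3: 0, 6: 1, 5: 2, 2: 4, 1: 5, 4: 6}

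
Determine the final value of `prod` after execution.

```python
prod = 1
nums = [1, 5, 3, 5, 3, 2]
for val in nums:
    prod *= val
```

Let's trace through this code step by step.

Initialize: prod = 1
Initialize: nums = [1, 5, 3, 5, 3, 2]
Entering loop: for val in nums:

After execution: prod = 450
450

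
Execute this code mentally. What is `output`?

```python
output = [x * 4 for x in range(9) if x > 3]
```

Let's trace through this code step by step.

Initialize: output = [x * 4 for x in range(9) if x > 3]

After execution: output = [16, 20, 24, 28, 32]
[16, 20, 24, 28, 32]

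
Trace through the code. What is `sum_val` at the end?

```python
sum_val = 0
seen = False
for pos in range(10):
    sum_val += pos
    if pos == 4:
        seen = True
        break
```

Let's trace through this code step by step.

Initialize: sum_val = 0
Initialize: seen = False
Entering loop: for pos in range(10):

After execution: sum_val = 10
10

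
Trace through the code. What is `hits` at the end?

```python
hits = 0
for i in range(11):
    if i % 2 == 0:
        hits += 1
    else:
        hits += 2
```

Let's trace through this code step by step.

Initialize: hits = 0
Entering loop: for i in range(11):

After execution: hits = 16
16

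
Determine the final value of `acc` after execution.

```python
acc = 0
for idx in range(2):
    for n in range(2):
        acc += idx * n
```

Let's trace through this code step by step.

Initialize: acc = 0
Entering loop: for idx in range(2):

After execution: acc = 1
1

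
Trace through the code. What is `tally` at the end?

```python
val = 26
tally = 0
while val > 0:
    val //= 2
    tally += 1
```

Let's trace through this code step by step.

Initialize: val = 26
Initialize: tally = 0
Entering loop: while val > 0:

After execution: tally = 5
5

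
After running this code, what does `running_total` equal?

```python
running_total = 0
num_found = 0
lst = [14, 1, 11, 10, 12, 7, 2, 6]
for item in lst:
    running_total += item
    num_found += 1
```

Let's trace through this code step by step.

Initialize: running_total = 0
Initialize: num_found = 0
Initialize: lst = [14, 1, 11, 10, 12, 7, 2, 6]
Entering loop: for item in lst:

After execution: running_total = 63
63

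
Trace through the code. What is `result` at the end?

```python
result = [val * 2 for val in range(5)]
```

Let's trace through this code step by step.

Initialize: result = [val * 2 for val in range(5)]

After execution: result = [0, 2, 4, 6, 8]
[0, 2, 4, 6, 8]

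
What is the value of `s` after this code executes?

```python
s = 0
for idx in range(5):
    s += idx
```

Let's trace through this code step by step.

Initialize: s = 0
Entering loop: for idx in range(5):

After execution: s = 10
10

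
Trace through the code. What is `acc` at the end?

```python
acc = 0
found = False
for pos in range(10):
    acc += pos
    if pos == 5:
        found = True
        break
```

Let's trace through this code step by step.

Initialize: acc = 0
Initialize: found = False
Entering loop: for pos in range(10):

After execution: acc = 15
15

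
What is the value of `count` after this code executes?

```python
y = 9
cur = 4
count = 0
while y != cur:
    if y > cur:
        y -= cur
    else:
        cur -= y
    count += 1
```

Let's trace through this code step by step.

Initialize: y = 9
Initialize: cur = 4
Initialize: count = 0
Entering loop: while y != cur:

After execution: count = 5
5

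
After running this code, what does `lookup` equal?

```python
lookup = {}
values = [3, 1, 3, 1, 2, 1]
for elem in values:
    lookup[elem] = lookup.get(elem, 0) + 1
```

Let's trace through this code step by step.

Initialize: lookup = {}
Initialize: values = [3, 1, 3, 1, 2, 1]
Entering loop: for elem in values:

After execution: lookup = {3: 2, 1: 3, 2: 1}
{3: 2, 1: 3, 2: 1}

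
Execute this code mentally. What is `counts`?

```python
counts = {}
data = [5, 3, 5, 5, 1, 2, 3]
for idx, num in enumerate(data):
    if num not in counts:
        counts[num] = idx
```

Let's trace through this code step by step.

Initialize: counts = {}
Initialize: data = [5, 3, 5, 5, 1, 2, 3]
Entering loop: for idx, num in enumerate(data):

After execution: counts = {5: 0, 3: 1, 1: 4, 2: 5}
{5: 0, 3: 1, 1: 4, 2: 5}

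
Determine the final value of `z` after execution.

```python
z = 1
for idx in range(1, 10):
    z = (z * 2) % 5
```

Let's trace through this code step by step.

Initialize: z = 1
Entering loop: for idx in range(1, 10):

After execution: z = 2
2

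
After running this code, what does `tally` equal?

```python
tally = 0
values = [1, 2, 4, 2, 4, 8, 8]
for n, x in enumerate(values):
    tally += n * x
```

Let's trace through this code step by step.

Initialize: tally = 0
Initialize: values = [1, 2, 4, 2, 4, 8, 8]
Entering loop: for n, x in enumerate(values):

After execution: tally = 120
120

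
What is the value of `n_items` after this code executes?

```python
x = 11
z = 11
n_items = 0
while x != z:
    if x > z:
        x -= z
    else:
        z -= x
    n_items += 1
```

Let's trace through this code step by step.

Initialize: x = 11
Initialize: z = 11
Initialize: n_items = 0
Entering loop: while x != z:

After execution: n_items = 0
0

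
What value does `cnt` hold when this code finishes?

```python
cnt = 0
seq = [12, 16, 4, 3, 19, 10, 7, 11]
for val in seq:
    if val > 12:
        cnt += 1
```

Let's trace through this code step by step.

Initialize: cnt = 0
Initialize: seq = [12, 16, 4, 3, 19, 10, 7, 11]
Entering loop: for val in seq:

After execution: cnt = 2
2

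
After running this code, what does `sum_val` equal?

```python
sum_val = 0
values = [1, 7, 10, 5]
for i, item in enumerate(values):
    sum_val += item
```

Let's trace through this code step by step.

Initialize: sum_val = 0
Initialize: values = [1, 7, 10, 5]
Entering loop: for i, item in enumerate(values):

After execution: sum_val = 23
23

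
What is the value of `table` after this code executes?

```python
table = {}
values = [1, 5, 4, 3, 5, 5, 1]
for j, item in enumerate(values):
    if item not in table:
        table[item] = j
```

Let's trace through this code step by step.

Initialize: table = {}
Initialize: values = [1, 5, 4, 3, 5, 5, 1]
Entering loop: for j, item in enumerate(values):

After execution: table = {1: 0, 5: 1, 4: 2, 3: 3}
{1: 0, 5: 1, 4: 2, 3: 3}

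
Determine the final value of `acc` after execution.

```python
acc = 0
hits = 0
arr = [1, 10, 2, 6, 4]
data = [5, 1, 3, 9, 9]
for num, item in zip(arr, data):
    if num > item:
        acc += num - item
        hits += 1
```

Let's trace through this code step by step.

Initialize: acc = 0
Initialize: hits = 0
Initialize: arr = [1, 10, 2, 6, 4]
Initialize: data = [5, 1, 3, 9, 9]
Entering loop: for num, item in zip(arr, data):

After execution: acc = 9
9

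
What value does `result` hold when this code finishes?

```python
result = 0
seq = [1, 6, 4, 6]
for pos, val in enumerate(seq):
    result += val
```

Let's trace through this code step by step.

Initialize: result = 0
Initialize: seq = [1, 6, 4, 6]
Entering loop: for pos, val in enumerate(seq):

After execution: result = 17
17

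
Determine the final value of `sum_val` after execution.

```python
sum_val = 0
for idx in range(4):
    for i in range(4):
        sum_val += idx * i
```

Let's trace through this code step by step.

Initialize: sum_val = 0
Entering loop: for idx in range(4):

After execution: sum_val = 36
36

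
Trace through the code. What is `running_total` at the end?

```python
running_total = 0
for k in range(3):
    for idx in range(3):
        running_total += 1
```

Let's trace through this code step by step.

Initialize: running_total = 0
Entering loop: for k in range(3):

After execution: running_total = 9
9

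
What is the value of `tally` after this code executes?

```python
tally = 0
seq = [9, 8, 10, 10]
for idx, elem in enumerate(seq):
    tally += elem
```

Let's trace through this code step by step.

Initialize: tally = 0
Initialize: seq = [9, 8, 10, 10]
Entering loop: for idx, elem in enumerate(seq):

After execution: tally = 37
37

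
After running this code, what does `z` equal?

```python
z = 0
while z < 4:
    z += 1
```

Let's trace through this code step by step.

Initialize: z = 0
Entering loop: while z < 4:

After execution: z = 4
4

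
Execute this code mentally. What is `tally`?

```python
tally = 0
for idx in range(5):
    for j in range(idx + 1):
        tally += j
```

Let's trace through this code step by step.

Initialize: tally = 0
Entering loop: for idx in range(5):

After execution: tally = 20
20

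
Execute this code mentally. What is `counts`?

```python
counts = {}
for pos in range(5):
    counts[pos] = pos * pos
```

Let's trace through this code step by step.

Initialize: counts = {}
Entering loop: for pos in range(5):

After execution: counts = {0: 0, 1: 1, 2: 4, 3: 9, 4: 16}
{0: 0, 1: 1, 2: 4, 3: 9, 4: 16}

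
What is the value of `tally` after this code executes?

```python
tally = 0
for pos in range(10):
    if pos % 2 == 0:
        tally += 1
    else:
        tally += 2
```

Let's trace through this code step by step.

Initialize: tally = 0
Entering loop: for pos in range(10):

After execution: tally = 15
15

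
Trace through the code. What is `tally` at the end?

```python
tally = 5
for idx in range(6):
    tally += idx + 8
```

Let's trace through this code step by step.

Initialize: tally = 5
Entering loop: for idx in range(6):

After execution: tally = 68
68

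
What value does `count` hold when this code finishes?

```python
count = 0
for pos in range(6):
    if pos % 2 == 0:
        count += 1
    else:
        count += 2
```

Let's trace through this code step by step.

Initialize: count = 0
Entering loop: for pos in range(6):

After execution: count = 9
9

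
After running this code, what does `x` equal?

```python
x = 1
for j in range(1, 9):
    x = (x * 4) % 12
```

Let's trace through this code step by step.

Initialize: x = 1
Entering loop: for j in range(1, 9):

After execution: x = 4
4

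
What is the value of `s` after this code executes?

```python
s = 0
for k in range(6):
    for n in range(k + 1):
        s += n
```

Let's trace through this code step by step.

Initialize: s = 0
Entering loop: for k in range(6):

After execution: s = 35
35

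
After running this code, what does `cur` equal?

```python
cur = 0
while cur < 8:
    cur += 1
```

Let's trace through this code step by step.

Initialize: cur = 0
Entering loop: while cur < 8:

After execution: cur = 8
8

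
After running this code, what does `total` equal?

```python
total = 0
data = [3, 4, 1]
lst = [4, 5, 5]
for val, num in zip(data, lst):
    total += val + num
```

Let's trace through this code step by step.

Initialize: total = 0
Initialize: data = [3, 4, 1]
Initialize: lst = [4, 5, 5]
Entering loop: for val, num in zip(data, lst):

After execution: total = 22
22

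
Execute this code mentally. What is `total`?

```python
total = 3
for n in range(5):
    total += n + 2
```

Let's trace through this code step by step.

Initialize: total = 3
Entering loop: for n in range(5):

After execution: total = 23
23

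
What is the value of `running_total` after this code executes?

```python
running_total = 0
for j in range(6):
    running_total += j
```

Let's trace through this code step by step.

Initialize: running_total = 0
Entering loop: for j in range(6):

After execution: running_total = 15
15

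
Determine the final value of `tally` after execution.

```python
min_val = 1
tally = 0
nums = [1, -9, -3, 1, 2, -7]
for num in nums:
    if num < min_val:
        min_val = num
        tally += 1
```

Let's trace through this code step by step.

Initialize: min_val = 1
Initialize: tally = 0
Initialize: nums = [1, -9, -3, 1, 2, -7]
Entering loop: for num in nums:

After execution: tally = 1
1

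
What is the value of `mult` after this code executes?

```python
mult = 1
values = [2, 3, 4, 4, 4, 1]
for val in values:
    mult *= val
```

Let's trace through this code step by step.

Initialize: mult = 1
Initialize: values = [2, 3, 4, 4, 4, 1]
Entering loop: for val in values:

After execution: mult = 384
384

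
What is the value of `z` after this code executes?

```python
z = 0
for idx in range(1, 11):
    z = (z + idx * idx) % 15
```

Let's trace through this code step by step.

Initialize: z = 0
Entering loop: for idx in range(1, 11):

After execution: z = 10
10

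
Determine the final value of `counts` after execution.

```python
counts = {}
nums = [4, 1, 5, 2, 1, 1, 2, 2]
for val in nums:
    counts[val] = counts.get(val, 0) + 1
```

Let's trace through this code step by step.

Initialize: counts = {}
Initialize: nums = [4, 1, 5, 2, 1, 1, 2, 2]
Entering loop: for val in nums:

After execution: counts = {4: 1, 1: 3, 5: 1, 2: 3}
{4: 1, 1: 3, 5: 1, 2: 3}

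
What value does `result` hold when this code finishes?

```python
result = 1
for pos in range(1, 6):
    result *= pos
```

Let's trace through this code step by step.

Initialize: result = 1
Entering loop: for pos in range(1, 6):

After execution: result = 120
120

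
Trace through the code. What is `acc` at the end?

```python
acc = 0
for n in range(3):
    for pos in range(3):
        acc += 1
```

Let's trace through this code step by step.

Initialize: acc = 0
Entering loop: for n in range(3):

After execution: acc = 9
9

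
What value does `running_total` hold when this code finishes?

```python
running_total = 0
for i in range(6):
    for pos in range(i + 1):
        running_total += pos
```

Let's trace through this code step by step.

Initialize: running_total = 0
Entering loop: for i in range(6):

After execution: running_total = 35
35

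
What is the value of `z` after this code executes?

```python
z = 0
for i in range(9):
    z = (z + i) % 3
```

Let's trace through this code step by step.

Initialize: z = 0
Entering loop: for i in range(9):

After execution: z = 0
0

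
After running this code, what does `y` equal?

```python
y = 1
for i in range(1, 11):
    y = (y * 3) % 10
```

Let's trace through this code step by step.

Initialize: y = 1
Entering loop: for i in range(1, 11):

After execution: y = 9
9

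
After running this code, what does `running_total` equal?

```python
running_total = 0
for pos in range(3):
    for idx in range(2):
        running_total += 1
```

Let's trace through this code step by step.

Initialize: running_total = 0
Entering loop: for pos in range(3):

After execution: running_total = 6
6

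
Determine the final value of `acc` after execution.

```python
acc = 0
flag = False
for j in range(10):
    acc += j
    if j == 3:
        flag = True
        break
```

Let's trace through this code step by step.

Initialize: acc = 0
Initialize: flag = False
Entering loop: for j in range(10):

After execution: acc = 6
6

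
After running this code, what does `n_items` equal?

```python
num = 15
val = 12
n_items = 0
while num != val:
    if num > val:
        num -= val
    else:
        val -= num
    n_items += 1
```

Let's trace through this code step by step.

Initialize: num = 15
Initialize: val = 12
Initialize: n_items = 0
Entering loop: while num != val:

After execution: n_items = 4
4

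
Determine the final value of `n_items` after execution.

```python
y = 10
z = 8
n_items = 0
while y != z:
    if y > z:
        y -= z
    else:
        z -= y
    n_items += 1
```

Let's trace through this code step by step.

Initialize: y = 10
Initialize: z = 8
Initialize: n_items = 0
Entering loop: while y != z:

After execution: n_items = 4
4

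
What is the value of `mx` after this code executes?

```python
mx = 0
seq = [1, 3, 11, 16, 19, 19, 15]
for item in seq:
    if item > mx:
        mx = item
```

Let's trace through this code step by step.

Initialize: mx = 0
Initialize: seq = [1, 3, 11, 16, 19, 19, 15]
Entering loop: for item in seq:

After execution: mx = 19
19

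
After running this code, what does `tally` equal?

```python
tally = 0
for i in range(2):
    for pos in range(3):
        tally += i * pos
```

Let's trace through this code step by step.

Initialize: tally = 0
Entering loop: for i in range(2):

After execution: tally = 3
3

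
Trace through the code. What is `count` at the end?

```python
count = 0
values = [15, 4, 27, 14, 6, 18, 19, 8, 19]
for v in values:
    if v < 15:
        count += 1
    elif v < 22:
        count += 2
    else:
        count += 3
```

Let's trace through this code step by step.

Initialize: count = 0
Initialize: values = [15, 4, 27, 14, 6, 18, 19, 8, 19]
Entering loop: for v in values:

After execution: count = 15
15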